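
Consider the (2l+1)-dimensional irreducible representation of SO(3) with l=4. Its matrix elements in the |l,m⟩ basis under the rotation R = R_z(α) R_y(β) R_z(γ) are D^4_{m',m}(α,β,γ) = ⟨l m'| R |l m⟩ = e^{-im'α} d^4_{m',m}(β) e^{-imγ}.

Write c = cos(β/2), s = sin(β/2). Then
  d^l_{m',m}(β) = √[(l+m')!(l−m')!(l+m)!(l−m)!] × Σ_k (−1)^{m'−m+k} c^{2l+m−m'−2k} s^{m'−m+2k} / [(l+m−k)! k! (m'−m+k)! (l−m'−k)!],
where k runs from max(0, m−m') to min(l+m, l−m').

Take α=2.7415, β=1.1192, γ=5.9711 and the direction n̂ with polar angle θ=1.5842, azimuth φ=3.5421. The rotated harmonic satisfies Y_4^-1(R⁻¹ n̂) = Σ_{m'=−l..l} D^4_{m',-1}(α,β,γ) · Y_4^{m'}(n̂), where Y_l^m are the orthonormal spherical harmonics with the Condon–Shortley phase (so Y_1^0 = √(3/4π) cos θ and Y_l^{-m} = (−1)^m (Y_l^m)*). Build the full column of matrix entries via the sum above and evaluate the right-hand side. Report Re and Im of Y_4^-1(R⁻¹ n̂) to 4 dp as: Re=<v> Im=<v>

Re=-0.0072 Im=0.0697

Need the full column D^4_{m',-1} for m'=−4..4 at α=2.7415, β=1.1192, γ=5.9711.
cos(β/2)=0.847468, sin(β/2)=0.530847
d^4_{-4,-1}: single k=3 term ⇒ +0.489348;  D = -0.163957-0.461064i
d^4_{-3,-1}: k∈[2..3] ⇒ +0.828605 -0.541863 = +0.286742;  D = -0.016746+0.286253i
d^4_{-2,-1}: k∈[1..3] ⇒ +0.707078 -1.387172 +0.362854 = -0.317240;  D = -0.140419+0.284471i
d^4_{-1,-1}: k∈[0..3] ⇒ +0.266063 -1.565917 +1.228830 -0.160718 = -0.231742;  D = +0.175415-0.151440i
d^4_{0,-1}: k∈[0..3] ⇒ -0.745326 +1.754649 -0.688467 +0.045022 = +0.365878;  D = +0.348205-0.112341i
d^4_{1,-1}: k∈[0..3] ⇒ +1.043945 -1.228830 +0.241076 -0.006306 = +0.049885;  D = -0.049692-0.004385i
d^4_{2,-1}: k∈[0..2] ⇒ -0.924781 +0.544281 -0.042712 = -0.423212;  D = -0.373791-0.198465i
d^4_{3,-1}: k∈[0..1] ⇒ +0.541863 -0.127566 = +0.414297;  D = -0.261345-0.321467i
d^4_{4,-1}: single k=0 term ⇒ -0.192004;  D = -0.053525-0.184393i
Y_4^{m'}(θ=1.5842,φ=3.5421) and Σ D·Y over m':
  (-0.1640-0.4611i)·(-0.0138-0.4422i)  (-0.0167+0.2863i)·(+0.0061-0.0156i)  (-0.1404+0.2845i)·(-0.2325+0.2399i)  (+0.1754-0.1514i)·(-0.0175+0.0074i)  (+0.3482-0.1123i)·(+0.3168+0.0000i)  (-0.0497-0.0044i)·(+0.0175+0.0074i)  (-0.3738-0.1985i)·(-0.2325-0.2399i)  (-0.2613-0.3215i)·(-0.0061-0.0156i)  (-0.0535-0.1844i)·(-0.0138+0.4422i)
Y_4^-1(R⁻¹ n̂) = -0.007169+0.069675i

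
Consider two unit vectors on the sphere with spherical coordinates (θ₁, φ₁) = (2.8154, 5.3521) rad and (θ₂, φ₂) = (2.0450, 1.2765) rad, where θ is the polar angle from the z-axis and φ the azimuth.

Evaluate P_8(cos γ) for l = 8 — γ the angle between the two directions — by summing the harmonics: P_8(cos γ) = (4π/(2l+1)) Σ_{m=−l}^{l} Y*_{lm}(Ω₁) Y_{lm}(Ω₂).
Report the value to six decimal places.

Expand P_8 via completeness: Σ_{m} conj(Y_{8,m}) at Ω₁ times Y_{8,m} at Ω₂ —
  term(m=-8) = (0.000004, 0.000011)   from Y*(Ω₁)=(0.000023, -0.000053), Y(Ω₂)=(-0.142771, 0.143293)
  term(m=-7) = (-0.000272, -0.000071)   from Y*(Ω₁)=(-0.000659, 0.000157), Y(Ω₂)=(0.366564, 0.195181)
  term(m=-6) = (0.001569, -0.001266)   from Y*(Ω₁)=(0.003894, 0.003258), Y(Ω₂)=(0.076939, -0.389581)
  term(m=-5) = (0.000030, 0.000719)   from Y*(Ω₁)=(0.001550, -0.027176), Y(Ω₂)=(-0.026289, 0.002620)
  term(m=-4) = (0.029977, 0.020264)   from Y*(Ω₁)=(-0.089361, 0.058898), Y(Ω₂)=(-0.129663, -0.312228)
  term(m=-3) = (-0.057925, 0.020462)   from Y*(Ω₁)=(0.283317, 0.102885), Y(Ω₂)=(-0.157460, 0.129404)
  term(m=-2) = (-0.039911, 0.130303)   from Y*(Ω₁)=(-0.159732, -0.532599), Y(Ω₂)=(-0.203846, -0.136071)
  term(m=-1) = (-0.075671, -0.102319)   from Y*(Ω₁)=(-0.294407, 0.395658), Y(Ω₂)=(-0.074850, 0.246950)
  term(m=+0) = (0.043063, 0.000000)   from Y*(Ω₁)=(-0.204628, -0.000000), Y(Ω₂)=(-0.210443, 0.000000)
  term(m=+1) = (-0.075671, 0.102319)   from Y*(Ω₁)=(0.294407, 0.395658), Y(Ω₂)=(0.074850, 0.246950)
  term(m=+2) = (-0.039911, -0.130303)   from Y*(Ω₁)=(-0.159732, 0.532599), Y(Ω₂)=(-0.203846, 0.136071)
  term(m=+3) = (-0.057925, -0.020462)   from Y*(Ω₁)=(-0.283317, 0.102885), Y(Ω₂)=(0.157460, 0.129404)
  term(m=+4) = (0.029977, -0.020264)   from Y*(Ω₁)=(-0.089361, -0.058898), Y(Ω₂)=(-0.129663, 0.312228)
  term(m=+5) = (0.000030, -0.000719)   from Y*(Ω₁)=(-0.001550, -0.027176), Y(Ω₂)=(0.026289, 0.002620)
  term(m=+6) = (0.001569, 0.001266)   from Y*(Ω₁)=(0.003894, -0.003258), Y(Ω₂)=(0.076939, 0.389581)
  term(m=+7) = (-0.000272, 0.000071)   from Y*(Ω₁)=(0.000659, 0.000157), Y(Ω₂)=(-0.366564, 0.195181)
  term(m=+8) = (0.000004, -0.000011)   from Y*(Ω₁)=(0.000023, 0.000053), Y(Ω₂)=(-0.142771, -0.143293)
Total Σ_m = (-0.241335, -0.000000). Multiply by 0.739198: (-0.178395, -0.000000). P_8(cos γ) = -0.178395

-0.178395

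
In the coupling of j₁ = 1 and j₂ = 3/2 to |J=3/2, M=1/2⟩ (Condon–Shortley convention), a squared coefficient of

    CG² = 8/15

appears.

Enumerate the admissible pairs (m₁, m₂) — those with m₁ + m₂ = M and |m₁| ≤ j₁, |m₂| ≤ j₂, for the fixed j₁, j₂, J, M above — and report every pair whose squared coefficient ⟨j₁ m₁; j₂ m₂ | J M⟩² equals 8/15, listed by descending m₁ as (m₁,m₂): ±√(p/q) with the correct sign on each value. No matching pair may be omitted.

(1,-1/2): +√(8/15)

Admissible pairs with m₁+m₂ = M = 1/2: (-1,3/2), (0,1/2), (1,-1/2)
  (m₁,m₂)=(1,-1/2): CG² = 8/15, CG = +√(8/15)   ← matches the target
  (m₁,m₂)=(0,1/2): CG² = 1/15, CG = −√(1/15)
  (m₁,m₂)=(-1,3/2): CG² = 2/5, CG = −√(2/5)
Pairs with CG² = 8/15: (1,-1/2): +√(8/15)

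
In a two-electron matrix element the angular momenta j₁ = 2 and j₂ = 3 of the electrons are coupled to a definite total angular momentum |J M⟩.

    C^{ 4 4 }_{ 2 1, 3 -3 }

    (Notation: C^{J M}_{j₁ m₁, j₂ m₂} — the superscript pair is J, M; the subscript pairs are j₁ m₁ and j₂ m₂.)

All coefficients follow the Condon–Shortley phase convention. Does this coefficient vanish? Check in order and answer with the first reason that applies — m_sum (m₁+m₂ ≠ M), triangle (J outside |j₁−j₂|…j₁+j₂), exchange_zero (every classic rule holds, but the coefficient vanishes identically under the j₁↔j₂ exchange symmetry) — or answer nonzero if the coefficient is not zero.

m-sum: m₁+m₂ = 1+(-3) = -2, M = 4  ✗ ⇒ coefficient is 0

m_sum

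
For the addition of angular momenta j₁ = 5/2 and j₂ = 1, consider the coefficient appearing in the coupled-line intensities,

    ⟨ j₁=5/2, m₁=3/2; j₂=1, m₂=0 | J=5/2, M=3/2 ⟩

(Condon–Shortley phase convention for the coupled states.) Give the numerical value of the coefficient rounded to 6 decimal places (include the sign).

+0.507093

j₁+j₂−J=1  J+j₁−j₂=4  J−j₁+j₂=1  j₁+j₂+J+1=7
(j₁±m₁, j₂±m₂, J±M) = (4,1,1,1,4,1)
P² = 576/35
sum k=0..1:
  [0] +1/6 = 1/6
  [1] −1/24 = -1/24
S = 1/8
C² = P²·S² = 9/35 ; C = +0.507093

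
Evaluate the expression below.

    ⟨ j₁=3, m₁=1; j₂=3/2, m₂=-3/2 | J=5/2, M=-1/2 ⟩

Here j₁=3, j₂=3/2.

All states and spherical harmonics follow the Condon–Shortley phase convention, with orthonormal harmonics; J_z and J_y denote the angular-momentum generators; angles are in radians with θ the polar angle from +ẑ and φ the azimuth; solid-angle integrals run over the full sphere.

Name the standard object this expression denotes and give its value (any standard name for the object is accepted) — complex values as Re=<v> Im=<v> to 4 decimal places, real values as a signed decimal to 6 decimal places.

This is a Clebsch–Gordan (vector-coupling) coefficient.
j₁+j₂−J=2  J+j₁−j₂=4  J−j₁+j₂=1  j₁+j₂+J+1=8
(j₁±m₁, j₂±m₂, J±M) = (4,2,0,3,2,3)
P² = 864/35
sum k=0..0:
  [0] +1/8 = 1/8
S = 1/8
C² = P²·S² = 27/70 ; C = +0.621059

Clebsch–Gordan coefficient, +√(27/70) ≈ +0.621059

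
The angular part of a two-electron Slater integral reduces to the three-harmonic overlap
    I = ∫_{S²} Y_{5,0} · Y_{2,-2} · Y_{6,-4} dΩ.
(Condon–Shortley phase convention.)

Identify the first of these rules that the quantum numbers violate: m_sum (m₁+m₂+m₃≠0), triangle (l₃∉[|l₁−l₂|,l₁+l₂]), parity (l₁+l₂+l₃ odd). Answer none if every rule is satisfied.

m_sum

m₁+m₂+m₃ = 0 − 2 − 4 = -6  ✗
triangle: |5−2|=3 ≤ l₃=6 ≤ 5+2=7
parity: l₁+l₂+l₃ = 13 is odd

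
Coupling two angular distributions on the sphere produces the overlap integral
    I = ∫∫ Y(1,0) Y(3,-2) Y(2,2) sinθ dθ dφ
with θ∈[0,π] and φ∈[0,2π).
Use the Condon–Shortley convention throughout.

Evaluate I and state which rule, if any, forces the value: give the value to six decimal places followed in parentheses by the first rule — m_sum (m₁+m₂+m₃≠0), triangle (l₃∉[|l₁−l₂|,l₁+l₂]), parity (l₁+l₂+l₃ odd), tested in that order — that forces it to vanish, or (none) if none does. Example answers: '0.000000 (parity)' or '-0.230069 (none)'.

0.184674 (none)

m-sum 0 ✓  L=6 even ✓  2≤2≤4 ✓
Π(2lᵢ+1) = 3×7×5 = 105
triangle coeff Δ(1,3,2) = 1/105
Σ_t [1,1]: t=1:−1/4 = -1/4
(3j)²=3/35 [(1 3 2; 0 0 0)], sign=-1
Σ_t [1,1]: t=1:−1/24 = -1/24
(3j)²=1/21 [(1 3 2; 0 -2 2)], sign=-1
⇒ 4πI² = 3/7
I = (+1)√(3/7/(4π)) = 0.18467439
No selection rule forces the value: the integral is nonzero (none).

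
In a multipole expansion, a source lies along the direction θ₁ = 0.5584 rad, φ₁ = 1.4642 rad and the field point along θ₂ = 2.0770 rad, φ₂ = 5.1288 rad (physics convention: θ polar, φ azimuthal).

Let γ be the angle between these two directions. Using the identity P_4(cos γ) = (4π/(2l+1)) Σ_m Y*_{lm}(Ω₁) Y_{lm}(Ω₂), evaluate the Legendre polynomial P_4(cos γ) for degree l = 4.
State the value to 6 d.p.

Expand P_4 via completeness: Σ_{m} conj(Y_{4,m}) at Ω₁ times Y_{4,m} at Ω₂ —
  m=-4: Y*=0.03175 - 0.01442j  Y=-0.02452 - 0.25776j  product -0.00450 - 0.00783j
  m=-3: Y*=-0.04963 - 0.14988j  Y=0.38519 + 0.12832j  product 0.00011 - 0.06410j
  m=-2: Y*=-0.37033 + 0.08017j  Y=-0.11115 + 0.12222j  product 0.03136 - 0.05417j
  m=-1: Y*=0.04603 + 0.43014j  Y=0.10990 + 0.24849j  product -0.10183 + 0.05871j
  m=+0: Y*=-0.04979 + 0.00000j  Y=-0.22409 + 0.00000j  product 0.01116 + 0.00000j
  m=+1: Y*=-0.04603 + 0.43014j  Y=-0.10990 + 0.24849j  product -0.10183 - 0.05871j
  m=+2: Y*=-0.37033 - 0.08017j  Y=-0.11115 - 0.12222j  product 0.03136 + 0.05417j
  m=+3: Y*=0.04963 - 0.14988j  Y=-0.38519 + 0.12832j  product 0.00011 + 0.06410j
  m=+4: Y*=0.03175 + 0.01442j  Y=-0.02452 + 0.25776j  product -0.00450 + 0.00783j
Accumulated sum -0.13854 - 0.00000j; after 4π/(2l+1) scaling, -0.19343 - 0.00000j ⇒ P_4 = -0.193433

-0.193433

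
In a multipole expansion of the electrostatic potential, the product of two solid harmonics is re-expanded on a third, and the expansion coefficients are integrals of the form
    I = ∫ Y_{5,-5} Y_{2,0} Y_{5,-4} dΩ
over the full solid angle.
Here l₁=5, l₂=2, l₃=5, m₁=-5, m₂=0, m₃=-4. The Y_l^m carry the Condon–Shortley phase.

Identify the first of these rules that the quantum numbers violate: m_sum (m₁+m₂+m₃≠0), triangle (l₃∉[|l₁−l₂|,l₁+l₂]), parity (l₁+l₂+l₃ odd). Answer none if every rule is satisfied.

m_sum

azimuthal sum: -5 + 0 − 4 = -9  ✗
3 ≤ 5 ≤ 7 (triangle on l)
L = 5 + 2 + 5 = 12 (even)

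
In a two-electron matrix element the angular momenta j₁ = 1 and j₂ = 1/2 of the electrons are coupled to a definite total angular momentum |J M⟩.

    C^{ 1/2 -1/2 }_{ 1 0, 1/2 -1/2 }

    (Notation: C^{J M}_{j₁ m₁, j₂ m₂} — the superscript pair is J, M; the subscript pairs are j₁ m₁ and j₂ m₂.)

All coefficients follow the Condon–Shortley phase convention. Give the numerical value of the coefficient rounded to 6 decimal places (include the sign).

j₁+j₂−J=1  J+j₁−j₂=1  J−j₁+j₂=0  j₁+j₂+J+1=3
(j₁±m₁, j₂±m₂, J±M) = (1,1,0,1,0,1)
P² = 1/3
sum k=0..0:
  [0] +1/1 = 1
S = 1
C² = P²·S² = 1/3 ; C = +0.577350

+0.577350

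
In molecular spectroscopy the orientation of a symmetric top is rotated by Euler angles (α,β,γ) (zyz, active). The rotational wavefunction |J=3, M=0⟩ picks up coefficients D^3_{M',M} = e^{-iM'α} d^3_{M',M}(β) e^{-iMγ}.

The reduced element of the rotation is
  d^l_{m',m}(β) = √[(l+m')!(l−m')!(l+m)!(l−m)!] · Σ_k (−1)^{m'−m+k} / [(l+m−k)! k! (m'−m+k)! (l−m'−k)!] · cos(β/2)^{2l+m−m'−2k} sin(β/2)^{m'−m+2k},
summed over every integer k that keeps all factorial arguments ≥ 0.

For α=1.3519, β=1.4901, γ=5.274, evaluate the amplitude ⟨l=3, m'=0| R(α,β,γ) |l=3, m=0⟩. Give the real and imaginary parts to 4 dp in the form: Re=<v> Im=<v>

Re=-0.1196 Im=0.0000

Split into d^3_{0,0}(β=1.4901) × two z-phases.
With c≡cos(β/2)=0.735054 and s≡sin(β/2)=0.678009, N=[6·6·6·6]^{1/2}=36.000000
k∈{0,1,2,3} keeps every argument non-negative
  k=0: (−1)^0·36.0000/(36)·0.7351^6·0.6780^0 = +0.157730
  k=1: (−1)^1·36.0000/(4)·0.7351^4·0.6780^2 = -1.207786
  k=2: (−1)^2·36.0000/(4)·0.7351^2·0.6780^4 = +1.027594
  k=3: (−1)^3·36.0000/(36)·0.7351^0·0.6780^6 = -0.097143
d^3_{0,0}(1.4901) = +0.157730 -1.207786 +1.027594 -0.097143 = -0.119604
Attach z-rotation phases: D = e^{-i(0)(1.3519)}·(-0.119604)·e^{-i(0)(5.2740)} = -0.119604+0.000000i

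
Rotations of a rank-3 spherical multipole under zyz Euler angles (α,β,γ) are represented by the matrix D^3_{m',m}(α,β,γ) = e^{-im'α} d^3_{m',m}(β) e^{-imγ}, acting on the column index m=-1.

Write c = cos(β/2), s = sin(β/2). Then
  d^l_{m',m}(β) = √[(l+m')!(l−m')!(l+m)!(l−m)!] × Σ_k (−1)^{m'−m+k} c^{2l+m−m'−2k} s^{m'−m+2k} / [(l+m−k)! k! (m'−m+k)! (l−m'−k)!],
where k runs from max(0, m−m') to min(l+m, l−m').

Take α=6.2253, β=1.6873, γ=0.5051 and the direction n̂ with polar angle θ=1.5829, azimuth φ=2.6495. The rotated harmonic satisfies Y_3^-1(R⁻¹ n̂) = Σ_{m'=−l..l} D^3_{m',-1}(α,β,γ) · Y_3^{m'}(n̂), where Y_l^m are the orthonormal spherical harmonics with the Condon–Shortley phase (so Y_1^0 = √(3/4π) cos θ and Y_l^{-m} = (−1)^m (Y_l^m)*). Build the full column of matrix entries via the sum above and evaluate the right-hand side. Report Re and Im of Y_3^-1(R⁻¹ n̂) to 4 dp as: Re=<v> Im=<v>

Need the full column D^3_{m',-1} for m'=−3..3 at α=6.2253, β=1.6873, γ=0.5051.
cos(β/2)=0.664740, sin(β/2)=0.747074
d^3_{-3,-1}: single k=2 term ⇒ +0.422067;  D = +0.399096+0.137344i
d^3_{-2,-1}: k∈[1..2] ⇒ +0.306637 -0.774601 = -0.467964;  D = -0.432943-0.177624i
d^3_{-1,-1}: k∈[0..2] ⇒ +0.086280 -0.871819 +0.825868 = +0.040330;  D = +0.036364+0.017441i
d^3_{0,-1}: k∈[0..2] ⇒ -0.335904 +1.272799 -0.535873 = +0.401022;  D = +0.350945+0.194052i
d^3_{1,-1}: k∈[0..2] ⇒ +0.653864 -1.101158 +0.173853 = -0.273441;  D = -0.231239-0.145939i
d^3_{2,-1}: k∈[0..1] ⇒ -0.774601 +0.489183 = -0.285418;  D = -0.232151-0.166040i
d^3_{3,-1}: single k=0 term ⇒ +0.533096;  D = +0.414937+0.334691i
Y_3^{m'}(θ=1.5829,φ=2.6495) and Σ D·Y over m':
  (+0.3991+0.1373i)·(-0.0394-0.4153i)  (-0.4329-0.1776i)·(-0.0068-0.0103i)  (+0.0364+0.0174i)·(+0.2846+0.1526i)  (+0.3509+0.1941i)·(+0.0135+0.0000i)  (-0.2312-0.1459i)·(-0.2846+0.1526i)  (-0.2322-0.1660i)·(-0.0068+0.0103i)  (+0.4149+0.3347i)·(+0.0394-0.4153i)
Y_3^-1(R⁻¹ n̂) = +0.301600-0.306458i

Re=0.3016 Im=-0.3065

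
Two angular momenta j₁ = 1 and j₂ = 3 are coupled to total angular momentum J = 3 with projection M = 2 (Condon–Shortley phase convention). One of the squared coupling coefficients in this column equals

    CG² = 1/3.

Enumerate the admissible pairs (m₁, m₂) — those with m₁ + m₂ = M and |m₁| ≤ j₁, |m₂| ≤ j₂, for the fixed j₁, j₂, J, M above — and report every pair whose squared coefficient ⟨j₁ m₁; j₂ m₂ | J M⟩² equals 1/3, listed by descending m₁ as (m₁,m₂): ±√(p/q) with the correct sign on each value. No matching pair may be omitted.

(0,2): −√(1/3)

Admissible pairs with m₁+m₂ = M = 2: (-1,3), (0,2), (1,1)
  (m₁,m₂)=(1,1): CG² = 5/12, CG = +√(5/12)
  (m₁,m₂)=(0,2): CG² = 1/3, CG = −√(1/3)   ← matches the target
  (m₁,m₂)=(-1,3): CG² = 1/4, CG = −√(1/4)
Pairs with CG² = 1/3: (0,2): −√(1/3)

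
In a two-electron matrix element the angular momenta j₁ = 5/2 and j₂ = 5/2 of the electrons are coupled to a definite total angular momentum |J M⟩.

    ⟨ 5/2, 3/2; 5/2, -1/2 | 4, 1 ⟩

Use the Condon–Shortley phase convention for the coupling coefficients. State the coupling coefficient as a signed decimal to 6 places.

+0.597614

√[9·1!4!4!/10! · 4!1!2!3!5!3!] = √(10368/35)
  +(−1)^0/∏(0,1,1,2,3,2)! = 1/24  (running 1/24)
  +(−1)^1/∏(1,0,0,1,4,3)! = -1/144  (running 5/144)
⟨..|..⟩ = √(10368/35)·(5/144) = +0.597614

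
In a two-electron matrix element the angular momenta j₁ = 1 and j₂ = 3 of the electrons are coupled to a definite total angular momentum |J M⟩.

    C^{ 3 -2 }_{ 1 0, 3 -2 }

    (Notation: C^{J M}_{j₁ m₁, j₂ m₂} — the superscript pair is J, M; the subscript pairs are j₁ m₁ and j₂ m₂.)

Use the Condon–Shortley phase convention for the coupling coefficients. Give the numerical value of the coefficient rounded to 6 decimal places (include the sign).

+0.577350

√[7·1!1!5!/8! · 1!1!1!5!1!5!] = √(300)
  +(−1)^0/∏(0,1,1,1,0,4)! = 1/24  (running 1/24)
  +(−1)^1/∏(1,0,0,0,1,5)! = -1/120  (running 1/30)
⟨..|..⟩ = √(300)·(1/30) = +0.577350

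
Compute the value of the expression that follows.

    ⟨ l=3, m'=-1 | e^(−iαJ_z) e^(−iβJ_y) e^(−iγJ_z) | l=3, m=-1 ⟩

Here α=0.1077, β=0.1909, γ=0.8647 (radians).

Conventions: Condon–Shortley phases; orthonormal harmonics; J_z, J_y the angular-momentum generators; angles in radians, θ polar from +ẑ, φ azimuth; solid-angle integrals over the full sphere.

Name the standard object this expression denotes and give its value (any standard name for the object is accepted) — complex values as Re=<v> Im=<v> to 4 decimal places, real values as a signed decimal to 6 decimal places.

This is a Wigner D-matrix element — the rotation-matrix element ⟨l m'| R(α,β,γ) |l m⟩ in the angular-momentum basis.
D^3_{-1,-1}(0.1077,0.1909,0.8647) = e^{-i·-1·0.1077}·d^3_{-1,-1}(0.1909)·e^{-i·-1·0.8647}. Compute d first:
c=cos(0.190900/2)=0.995448, s=sin(0.190900/2)=0.095305; N=√[2·24·2·24]=48.000000
k: max(0,(-1)−(-1))=0 … min(3+(-1),3−(-1))=2
  k=0: (−1)^0·48.0000/(48)·0.9954^6·0.0953^0 = +0.972998
  k=1: (−1)^1·48.0000/(6)·0.9954^4·0.0953^2 = -0.071351
  k=2: (−1)^2·48.0000/(8)·0.9954^2·0.0953^4 = +0.000491
d^3_{-1,-1}(0.1909) = +0.972998 -0.071351 +0.000491 = +0.902138
Phases: e^{-i·(-1)·0.1077}=+0.994206+0.107492i, e^{-i·(-1)·0.8647}=+0.648868+0.760901i ⇒ D=+0.508190+0.745382i

Wigner D-matrix element, Re=0.5082 Im=0.7454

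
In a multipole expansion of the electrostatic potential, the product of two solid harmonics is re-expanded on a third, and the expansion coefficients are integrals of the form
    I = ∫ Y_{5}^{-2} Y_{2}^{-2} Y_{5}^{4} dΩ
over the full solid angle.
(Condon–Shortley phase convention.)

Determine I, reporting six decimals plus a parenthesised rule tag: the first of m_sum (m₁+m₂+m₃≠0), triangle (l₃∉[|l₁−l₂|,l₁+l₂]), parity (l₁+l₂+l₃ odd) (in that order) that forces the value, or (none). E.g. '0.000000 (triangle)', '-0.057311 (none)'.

-0.137240 (none)

Rules hold: Σm=0, L=12 even, 3≤5≤7.
N = 11·5·11 = 605
Δ = 2!·8!·2!/13! = 1/38610
Racah Σ t=0..2: t=0:+1/2880 t=1:−1/576 t=2:+1/2880 = -1/960
⇒ 3j(5 2 5; 0 0 0)² = 10/429, sgn +1
Racah Σ t=0..0: t=0:+1/20160 = 1/20160
⇒ 3j(5 2 5; -2 -2 4)² = 12/715, sgn -1
4πI² = N·(3j₀)²·(3jₘ)² = 40/169
I = -1·√(0.236686/4π) = -0.13724032
No selection rule forces the value: the integral is nonzero (none).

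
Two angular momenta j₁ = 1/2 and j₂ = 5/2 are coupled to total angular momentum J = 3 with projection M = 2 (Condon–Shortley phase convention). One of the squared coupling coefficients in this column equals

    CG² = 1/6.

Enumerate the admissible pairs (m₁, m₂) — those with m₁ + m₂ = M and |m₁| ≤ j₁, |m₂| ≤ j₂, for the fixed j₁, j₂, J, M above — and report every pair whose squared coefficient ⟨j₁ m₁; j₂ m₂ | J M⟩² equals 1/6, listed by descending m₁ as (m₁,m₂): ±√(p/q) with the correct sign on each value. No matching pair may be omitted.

(-1/2,5/2): +√(1/6)

Admissible pairs with m₁+m₂ = M = 2: (-1/2,5/2), (1/2,3/2)
  (m₁,m₂)=(1/2,3/2): CG² = 5/6, CG = +√(5/6)
  (m₁,m₂)=(-1/2,5/2): CG² = 1/6, CG = +√(1/6)   ← matches the target
Pairs with CG² = 1/6: (-1/2,5/2): +√(1/6)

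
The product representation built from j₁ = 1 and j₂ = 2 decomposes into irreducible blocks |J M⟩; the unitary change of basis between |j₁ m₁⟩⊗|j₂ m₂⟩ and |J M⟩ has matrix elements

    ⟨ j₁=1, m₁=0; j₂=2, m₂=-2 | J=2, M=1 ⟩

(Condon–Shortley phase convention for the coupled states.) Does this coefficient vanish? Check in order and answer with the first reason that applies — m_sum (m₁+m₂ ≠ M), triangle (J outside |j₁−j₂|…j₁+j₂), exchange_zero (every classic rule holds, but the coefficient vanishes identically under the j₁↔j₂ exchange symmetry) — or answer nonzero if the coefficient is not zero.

m-sum: m₁+m₂ = 0+(-2) = -2, M = 1  ✗ ⇒ coefficient is 0

m_sum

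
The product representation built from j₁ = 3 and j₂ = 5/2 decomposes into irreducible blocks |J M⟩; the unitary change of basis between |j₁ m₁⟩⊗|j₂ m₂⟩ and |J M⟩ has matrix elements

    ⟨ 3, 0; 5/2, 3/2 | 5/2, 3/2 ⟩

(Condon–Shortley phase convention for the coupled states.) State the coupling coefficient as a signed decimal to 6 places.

+0.483046

j₁+j₂−J=3  J+j₁−j₂=3  J−j₁+j₂=2  j₁+j₂+J+1=9
(j₁±m₁, j₂±m₂, J±M) = (3,3,4,1,4,1)
P² = 864/35
sum k=2..3:
  [2] +1/8 = 1/8
  [3] −1/36 = -1/36
S = 7/72
C² = P²·S² = 7/30 ; C = +0.483046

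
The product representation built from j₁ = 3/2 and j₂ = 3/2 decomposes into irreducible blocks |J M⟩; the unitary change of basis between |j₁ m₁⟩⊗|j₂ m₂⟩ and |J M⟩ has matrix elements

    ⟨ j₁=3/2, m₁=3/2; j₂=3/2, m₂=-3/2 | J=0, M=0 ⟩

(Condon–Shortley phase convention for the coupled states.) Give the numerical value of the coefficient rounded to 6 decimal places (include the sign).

j₁+j₂−J=3  J+j₁−j₂=0  J−j₁+j₂=0  j₁+j₂+J+1=4
(j₁±m₁, j₂±m₂, J±M) = (3,0,0,3,0,0)
P² = 9
sum k=0..0:
  [0] +1/6 = 1/6
S = 1/6
C² = P²·S² = 1/4 ; C = +0.500000

+0.500000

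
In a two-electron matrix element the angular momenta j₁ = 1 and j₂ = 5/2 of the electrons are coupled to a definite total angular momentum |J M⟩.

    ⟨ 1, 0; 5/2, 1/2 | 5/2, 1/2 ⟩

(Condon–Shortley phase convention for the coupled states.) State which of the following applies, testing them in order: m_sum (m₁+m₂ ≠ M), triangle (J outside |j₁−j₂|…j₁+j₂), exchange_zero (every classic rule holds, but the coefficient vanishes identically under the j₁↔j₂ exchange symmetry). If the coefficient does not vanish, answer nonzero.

m-sum: m₁+m₂ = 0+1/2 = 1/2, M = 1/2  ✓
triangle: |j₁−j₂| = 3/2 ≤ J = 5/2 ≤ j₁+j₂ = 7/2  ✓
exchange: j₁≠j₂ or m₁≠m₂ — the exchange symmetry imposes no constraint here
value check: CG = −√(1/35) = -0.169031 ≠ 0

nonzero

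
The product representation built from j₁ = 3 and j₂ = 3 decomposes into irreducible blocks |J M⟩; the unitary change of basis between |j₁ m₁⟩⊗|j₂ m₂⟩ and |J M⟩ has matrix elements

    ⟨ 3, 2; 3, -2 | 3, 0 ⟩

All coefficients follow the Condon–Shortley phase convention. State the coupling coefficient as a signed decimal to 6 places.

triangle: 3!*3!*3!/10! = 216/3628800
(j±m)!: 5!*1!*1!*5!*3!*3! = 518400
prefactor² = (2J+1)*Δ*N² = 216
  k=0: +1/(0!*3!*1!*1!*2!*2!) = 1/24
  k=1: −1/(1!*2!*0!*0!*3!*3!) = -1/72
Σ = 1/36  ⇒  CG² = 216*(1/36)² = 1/6
CG = +√(1/6) = +0.408248

+√(1/6) ≈ +0.408248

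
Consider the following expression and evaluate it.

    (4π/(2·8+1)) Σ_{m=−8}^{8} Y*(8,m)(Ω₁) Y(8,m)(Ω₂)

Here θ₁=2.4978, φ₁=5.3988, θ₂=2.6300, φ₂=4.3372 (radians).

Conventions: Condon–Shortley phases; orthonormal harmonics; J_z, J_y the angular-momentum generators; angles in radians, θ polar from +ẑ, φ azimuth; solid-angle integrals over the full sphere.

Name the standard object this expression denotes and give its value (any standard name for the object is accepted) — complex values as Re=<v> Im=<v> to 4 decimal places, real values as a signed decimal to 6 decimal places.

Legendre polynomial (addition theorem), -0.226111

This sum is the spherical-harmonic addition theorem: it equals the Legendre polynomial P_l(cos γ) of the angle γ between the two directions.
Expand P_8 via completeness: Σ_{m} conj(Y_{8,m}) at Ω₁ times Y_{8,m} at Ω₂ —
  m=-8: Y*=0.00610 - 0.00618j  Y=-0.00168 + 0.00024j  product -0.00001 + 0.00001j
  m=-7: Y*=-0.04609 - 0.00427j  Y=-0.00597 - 0.01054j  product 0.00023 + 0.00051j
  m=-6: Y*=0.08468 + 0.12540j  Y=0.03392 - 0.04192j  product 0.00813 + 0.00070j
  m=-5: Y*=0.09572 - 0.32022j  Y=0.15985 + 0.05035j  product 0.03142 - 0.04637j
  m=-4: Y*=-0.44435 + 0.18575j  Y=0.02558 + 0.36459j  product -0.07909 - 0.15726j
  m=-3: Y*=0.31054 + 0.16502j  Y=-0.46596 + 0.22235j  product -0.18139 - 0.00784j
  m=-2: Y*=0.02225 + 0.11091j  Y=-0.24186 - 0.22549j  product 0.01963 - 0.03184j
  m=-1: Y*=0.26208 - 0.31988j  Y=-0.08053 + 0.20447j  product 0.04430 + 0.07935j
  m=+0: Y*=-0.01835 + 0.00000j  Y=-0.41830 + 0.00000j  product 0.00768 + 0.00000j
  m=+1: Y*=-0.26208 - 0.31988j  Y=0.08053 + 0.20447j  product 0.04430 - 0.07935j
  m=+2: Y*=0.02225 - 0.11091j  Y=-0.24186 + 0.22549j  product 0.01963 + 0.03184j
  m=+3: Y*=-0.31054 + 0.16502j  Y=0.46596 + 0.22235j  product -0.18139 + 0.00784j
  m=+4: Y*=-0.44435 - 0.18575j  Y=0.02558 - 0.36459j  product -0.07909 + 0.15726j
  m=+5: Y*=-0.09572 - 0.32022j  Y=-0.15985 + 0.05035j  product 0.03142 + 0.04637j
  m=+6: Y*=0.08468 - 0.12540j  Y=0.03392 + 0.04192j  product 0.00813 - 0.00070j
  m=+7: Y*=0.04609 - 0.00427j  Y=0.00597 - 0.01054j  product 0.00023 - 0.00051j
  m=+8: Y*=0.00610 + 0.00618j  Y=-0.00168 - 0.00024j  product -0.00001 - 0.00001j
Total Σ_m = -0.30589 - 0.00000j. Multiply by 0.739198: -0.22611 - 0.00000j. P_8(cos γ) = -0.226111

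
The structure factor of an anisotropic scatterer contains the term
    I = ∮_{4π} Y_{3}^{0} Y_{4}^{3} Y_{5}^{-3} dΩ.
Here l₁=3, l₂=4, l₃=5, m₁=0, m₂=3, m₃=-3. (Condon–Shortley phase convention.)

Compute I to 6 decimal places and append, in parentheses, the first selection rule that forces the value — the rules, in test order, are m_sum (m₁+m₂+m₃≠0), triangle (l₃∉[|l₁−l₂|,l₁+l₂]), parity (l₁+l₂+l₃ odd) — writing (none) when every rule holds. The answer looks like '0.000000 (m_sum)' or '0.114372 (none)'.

Rules hold: Σm=0, L=12 even, 1≤5≤7.
N = 7·9·11 = 693
Δ = 2!·4!·6!/13! = 1/180180
Racah Σ t=0..2: t=0:+1/576 t=1:−1/144 t=2:+1/576 = -1/288
⇒ 3j(3 4 5; 0 0 0)² = 20/1001, sgn +1
Racah Σ t=1..2: t=1:−1/2880 t=2:+1/1440 = 1/2880
⇒ 3j(3 4 5; 0 3 -3)² = 7/715, sgn +1
4πI² = N·(3j₀)²·(3jₘ)² = 252/1859
I = +1·√(0.135557/4π) = 0.10386175
No selection rule forces the value: the integral is nonzero (none).

0.103862 (none)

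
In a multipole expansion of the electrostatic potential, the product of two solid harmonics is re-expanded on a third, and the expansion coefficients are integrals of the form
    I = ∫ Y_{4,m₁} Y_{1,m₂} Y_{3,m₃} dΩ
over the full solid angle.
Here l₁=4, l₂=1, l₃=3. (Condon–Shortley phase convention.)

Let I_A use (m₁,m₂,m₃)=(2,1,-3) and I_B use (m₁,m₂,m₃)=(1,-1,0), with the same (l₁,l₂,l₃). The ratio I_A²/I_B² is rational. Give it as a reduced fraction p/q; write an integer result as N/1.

Shared (l₁,l₂,l₃)=(4,1,3): N and (l;000)² cancel in I_A²/I_B².
A: Δ = 2!·6!·0!/9! = 1/252; Racah Σ t=2..2: t=2:+1/1440 = 1/1440; ⇒ 3j(4 1 3; 2 1 -3)² = 1/252, sgn +1
B: Δ = 2!·6!·0!/9! = 1/252; Racah Σ t=0..0: t=0:+1/72 = 1/72; ⇒ 3j(4 1 3; 1 -1 0)² = 5/126, sgn -1
I_A²/I_B² = (1/252)/(5/126) = 1/10

1/10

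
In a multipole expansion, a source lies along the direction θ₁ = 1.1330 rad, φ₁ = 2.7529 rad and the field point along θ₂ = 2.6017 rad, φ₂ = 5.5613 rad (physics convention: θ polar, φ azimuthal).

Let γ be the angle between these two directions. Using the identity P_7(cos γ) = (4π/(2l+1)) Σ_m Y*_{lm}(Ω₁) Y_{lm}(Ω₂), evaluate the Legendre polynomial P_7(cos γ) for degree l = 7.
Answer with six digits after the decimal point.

0.253533

Expand P_7 via completeness: Σ_{m} conj(Y_{7,m}) at Ω₁ times Y_{7,m} at Ω₂ —
  m=-7: Y*=0.22815 + 0.10209j  Y=0.00159 - 0.00447j  product 0.00082 - 0.00086j
  m=-6: Y*=-0.30202 - 0.31690j  Y=0.01101 + 0.02749j  product 0.00538 - 0.01179j
  m=-5: Y*=0.10881 + 0.27833j  Y=-0.10068 - 0.05087j  product 0.00320 - 0.03356j
  m=-4: Y*=-0.00223 + 0.13888j  Y=0.27928 - 0.07252j  product 0.00945 + 0.03895j
  m=-3: Y*=0.13731 - 0.32055j  Y=-0.26823 + 0.39643j  product 0.09024 + 0.14042j
  m=-2: Y*=-0.00585 + 0.00576j  Y=-0.05157 - 0.40377j  product 0.00263 + 0.00207j
  m=-1: Y*=-0.30859 + 0.12638j  Y=-0.06819 - 0.06004j  product 0.02863 + 0.00991j
  m=+0: Y*=0.04978 + 0.00000j  Y=0.44023 + 0.00000j  product 0.02192 + 0.00000j
  m=+1: Y*=0.30859 + 0.12638j  Y=0.06819 - 0.06004j  product 0.02863 - 0.00991j
  m=+2: Y*=-0.00585 - 0.00576j  Y=-0.05157 + 0.40377j  product 0.00263 - 0.00207j
  m=+3: Y*=-0.13731 - 0.32055j  Y=0.26823 + 0.39643j  product 0.09024 - 0.14042j
  m=+4: Y*=-0.00223 - 0.13888j  Y=0.27928 + 0.07252j  product 0.00945 - 0.03895j
  m=+5: Y*=-0.10881 + 0.27833j  Y=0.10068 - 0.05087j  product 0.00320 + 0.03356j
  m=+6: Y*=-0.30202 + 0.31690j  Y=0.01101 - 0.02749j  product 0.00538 + 0.01179j
  m=+7: Y*=-0.22815 + 0.10209j  Y=-0.00159 - 0.00447j  product 0.00082 + 0.00086j
Total Σ_m = 0.30263 - 0.00000j. Multiply by 0.837758: 0.25353 - 0.00000j. P_7(cos γ) = 0.253533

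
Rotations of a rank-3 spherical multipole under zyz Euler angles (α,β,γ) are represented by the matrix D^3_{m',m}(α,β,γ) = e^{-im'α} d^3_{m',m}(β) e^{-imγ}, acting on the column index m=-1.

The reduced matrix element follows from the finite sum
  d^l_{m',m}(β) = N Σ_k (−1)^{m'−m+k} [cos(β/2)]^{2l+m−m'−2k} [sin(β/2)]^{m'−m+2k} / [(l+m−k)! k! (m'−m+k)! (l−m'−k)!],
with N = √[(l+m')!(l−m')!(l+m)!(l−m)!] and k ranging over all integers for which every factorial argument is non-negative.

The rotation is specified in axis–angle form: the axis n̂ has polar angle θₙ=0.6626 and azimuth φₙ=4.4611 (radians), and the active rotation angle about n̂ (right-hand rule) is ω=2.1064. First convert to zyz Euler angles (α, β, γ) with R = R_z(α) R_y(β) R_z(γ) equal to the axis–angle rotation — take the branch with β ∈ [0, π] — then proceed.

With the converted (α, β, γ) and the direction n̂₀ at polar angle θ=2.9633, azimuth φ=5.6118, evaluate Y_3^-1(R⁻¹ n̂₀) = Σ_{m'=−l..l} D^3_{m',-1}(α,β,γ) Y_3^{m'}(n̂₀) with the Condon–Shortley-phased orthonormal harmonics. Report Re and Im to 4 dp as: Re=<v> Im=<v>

Axis–angle → zyz. n̂ = (sinθₙcosφₙ, sinθₙsinφₙ, cosθₙ) = (-0.152963, -0.595848, +0.788395), ω = 2.1064.
R = I cosω + sinω [n̂]ₓ + (1−cosω) n̂n̂ᵀ gives
  R = [-0.475021, -0.540330, -0.694549; +0.815648, +0.025870, -0.577970; +0.330263, -0.841055, +0.428430]
β = atan2(√(R₁₃²+R₂₃²), R₃₃) = 1.128041; α = atan2(R₂₃, R₁₃) mod 2π = 3.835633; γ = atan2(R₃₂, −R₃₁) mod 2π = 4.338211
Need the full column D^3_{m',-1} for m'=−3..3 at α=3.8356, β=1.1280, γ=4.3382.
cos(β/2)=0.845113, sin(β/2)=0.534588
d^3_{-3,-1}: single k=2 term ⇒ +0.564603;  D = -0.559301-0.077192i
d^3_{-2,-1}: k∈[1..2] ⇒ +0.728773 -0.583220 = +0.145553;  D = +0.123560-0.076932i
d^3_{-1,-1}: k∈[0..2] ⇒ +0.364324 -1.166238 +0.349992 = -0.451922;  D = +0.142101-0.429000i
d^3_{0,-1}: k∈[0..2] ⇒ -0.798331 +0.958328 -0.127821 = +0.032176;  D = -0.011761-0.029950i
d^3_{1,-1}: k∈[0..2] ⇒ +0.874679 -0.466656 +0.023341 = +0.431363;  D = +0.378022+0.207782i
d^3_{2,-1}: k∈[0..1] ⇒ -0.583220 +0.116684 = -0.466536;  D = +0.458011-0.088779i
d^3_{3,-1}: single k=0 term ⇒ +0.225919;  D = +0.142984-0.174914i
Y_3^{m'}(θ=2.9633,φ=5.6118) and Σ D·Y over m':
  (-0.5593-0.0772i)·(-0.0010+0.0021i)  (+0.1236-0.0769i)·(-0.0072-0.0308i)  (+0.1421-0.4290i)·(+0.1724+0.1370i)  (-0.0118-0.0299i)·(-0.6768+0.0000i)  (+0.3780+0.2078i)·(-0.1724+0.1370i)  (+0.4580-0.0888i)·(-0.0072+0.0308i)  (+0.1430-0.1749i)·(+0.0010+0.0021i)
Y_3^-1(R⁻¹ n̂) = -0.004978-0.007761i

Re=-0.0050 Im=-0.0078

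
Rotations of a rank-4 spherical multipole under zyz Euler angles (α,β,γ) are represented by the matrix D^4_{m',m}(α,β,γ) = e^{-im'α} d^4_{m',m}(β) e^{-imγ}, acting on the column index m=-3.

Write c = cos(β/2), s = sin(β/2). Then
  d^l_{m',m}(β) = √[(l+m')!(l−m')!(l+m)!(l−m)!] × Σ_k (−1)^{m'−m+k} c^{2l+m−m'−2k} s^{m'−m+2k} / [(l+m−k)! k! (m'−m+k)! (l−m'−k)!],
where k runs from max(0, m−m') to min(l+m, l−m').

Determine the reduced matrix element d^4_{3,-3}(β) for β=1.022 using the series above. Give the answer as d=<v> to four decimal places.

d^4_{3,-3}(β=1.0220) via the finite sum:
With c≡cos(β/2)=0.872256 and s≡sin(β/2)=0.489050, N=[5040·1·1·5040]^{1/2}=5040.000000
The bounds max(0,m−m')=0 and min(l+m,l−m')=1 give 2 terms
  k=0: (−1)^6·5040.0000/(720)·0.8723^2·0.4890^6 = +0.072863
  k=1: (−1)^7·5040.0000/(5040)·0.8723^0·0.4890^8 = -0.003272
d^4_{3,-3}(1.0220) = +0.072863 -0.003272 = +0.069590

d=0.0696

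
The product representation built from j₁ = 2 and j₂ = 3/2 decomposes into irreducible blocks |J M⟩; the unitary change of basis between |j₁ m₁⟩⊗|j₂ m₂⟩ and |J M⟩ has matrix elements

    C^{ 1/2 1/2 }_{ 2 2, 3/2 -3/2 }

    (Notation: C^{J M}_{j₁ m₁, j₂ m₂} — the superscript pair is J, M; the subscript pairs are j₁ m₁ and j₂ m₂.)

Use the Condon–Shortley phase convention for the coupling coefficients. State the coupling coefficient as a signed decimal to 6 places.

+0.632456

j₁+j₂−J=3  J+j₁−j₂=1  J−j₁+j₂=0  j₁+j₂+J+1=5
(j₁±m₁, j₂±m₂, J±M) = (4,0,0,3,1,0)
P² = 72/5
sum k=0..0:
  [0] +1/6 = 1/6
S = 1/6
C² = P²·S² = 2/5 ; C = +0.632456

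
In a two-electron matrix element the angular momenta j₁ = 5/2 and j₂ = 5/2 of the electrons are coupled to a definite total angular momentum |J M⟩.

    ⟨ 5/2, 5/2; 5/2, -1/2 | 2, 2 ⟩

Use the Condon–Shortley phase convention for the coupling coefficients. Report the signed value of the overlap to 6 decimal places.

j₁+j₂−J=3  J+j₁−j₂=2  J−j₁+j₂=2  j₁+j₂+J+1=8
(j₁±m₁, j₂±m₂, J±M) = (5,0,2,3,4,0)
P² = 720/7
sum k=0..0:
  [0] +1/24 = 1/24
S = 1/24
C² = P²·S² = 5/28 ; C = +0.422577

+0.422577  (= +√(5/28))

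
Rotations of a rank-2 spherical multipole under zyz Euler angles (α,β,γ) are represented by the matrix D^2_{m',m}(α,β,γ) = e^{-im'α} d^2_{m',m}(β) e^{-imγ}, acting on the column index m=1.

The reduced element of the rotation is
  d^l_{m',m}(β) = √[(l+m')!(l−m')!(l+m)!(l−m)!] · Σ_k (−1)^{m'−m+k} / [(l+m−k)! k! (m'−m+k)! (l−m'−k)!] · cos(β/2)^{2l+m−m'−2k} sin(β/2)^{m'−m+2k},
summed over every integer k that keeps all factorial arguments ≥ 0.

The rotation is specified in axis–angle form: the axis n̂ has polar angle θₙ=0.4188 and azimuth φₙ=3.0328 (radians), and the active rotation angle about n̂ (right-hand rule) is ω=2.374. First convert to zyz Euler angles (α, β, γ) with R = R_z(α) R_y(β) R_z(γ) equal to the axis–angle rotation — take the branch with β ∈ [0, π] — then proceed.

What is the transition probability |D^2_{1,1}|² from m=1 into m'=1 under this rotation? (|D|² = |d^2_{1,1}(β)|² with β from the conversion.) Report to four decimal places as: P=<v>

Axis–angle → zyz. n̂ = (sinθₙcosφₙ, sinθₙsinφₙ, cosθₙ) = (-0.404260, +0.044155, +0.913578), ω = 2.3740.
R = I cosω + sinω [n̂]ₓ + (1−cosω) n̂n̂ᵀ gives
  R = [-0.438559, -0.665088, -0.604421; +0.603698, -0.716232, +0.350086; -0.665744, -0.211354, +0.715622]
β = atan2(√(R₁₃²+R₂₃²), R₃₃) = 0.773282; α = atan2(R₂₃, R₁₃) mod 2π = 2.616600; γ = atan2(R₃₂, −R₃₁) mod 2π = 5.975778
First d^2_{1,1}(β=0.7733), then the phase factors e^{-i(1)α} and e^{-i(1)γ}:
With c≡cos(β/2)=0.926181 and s≡sin(β/2)=0.377080, N=[6·1·6·1]^{1/2}=6.000000
Admissible k: 0..1 (factorial args all ≥0)
  k=0: (−1)^0·6.0000/(6)·0.9262^4·0.3771^0 = +0.735840
  k=1: (−1)^1·6.0000/(2)·0.9262^2·0.3771^2 = -0.365914
d^2_{1,1}(0.7733) = +0.735840 -0.365914 = +0.369926
|D^2_{1,1}|² = |d^2_{1,1}(β)|² = (+0.369926)² = 0.136845 (the z-rotation phases have unit modulus)

P=0.1368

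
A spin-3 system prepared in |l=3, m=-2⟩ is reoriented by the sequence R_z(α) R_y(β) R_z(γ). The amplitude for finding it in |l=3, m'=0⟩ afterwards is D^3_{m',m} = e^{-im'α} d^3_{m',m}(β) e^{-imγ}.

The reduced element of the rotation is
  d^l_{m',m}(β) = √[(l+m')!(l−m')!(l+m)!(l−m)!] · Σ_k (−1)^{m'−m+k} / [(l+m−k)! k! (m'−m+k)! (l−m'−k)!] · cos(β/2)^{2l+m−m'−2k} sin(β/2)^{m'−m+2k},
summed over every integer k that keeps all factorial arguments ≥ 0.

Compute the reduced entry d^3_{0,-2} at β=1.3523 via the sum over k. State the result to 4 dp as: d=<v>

d^3_{0,-2}(β=1.3523) via the finite sum:
With c≡cos(β/2)=0.779988 and s≡sin(β/2)=0.625795, N=[6·6·1·120]^{1/2}=65.726707
Admissible k: 0..1 (factorial args all ≥0)
  k=0: (−1)^2·65.7267/(12)·0.7800^4·0.6258^2 = +0.793918
  k=1: (−1)^3·65.7267/(12)·0.7800^2·0.6258^4 = -0.511051
d^3_{0,-2}(1.3523) = +0.793918 -0.511051 = +0.282868

d=0.2829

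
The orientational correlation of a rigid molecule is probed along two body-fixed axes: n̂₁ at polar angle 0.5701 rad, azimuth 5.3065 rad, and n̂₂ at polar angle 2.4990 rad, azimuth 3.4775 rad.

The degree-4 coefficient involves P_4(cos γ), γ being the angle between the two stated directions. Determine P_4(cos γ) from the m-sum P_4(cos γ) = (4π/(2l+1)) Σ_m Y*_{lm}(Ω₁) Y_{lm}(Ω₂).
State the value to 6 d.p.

-0.338157

Expand P_4 via completeness: Σ_{m} conj(Y_{4,m}) at Ω₁ times Y_{4,m} at Ω₂ —
  term(m=-4) = +0.001098+0.001840i   from Y*(Ω₁)=-0.027084+0.026009i, Y(Ω₂)=+0.012854-0.055608i
  term(m=-3) = -0.024987+0.025532i   from Y*(Ω₁)=-0.161968-0.034783i, Y(Ω₂)=+0.115112-0.182358i
  term(m=-2) = -0.140569-0.079815i   from Y*(Ω₁)=-0.144087-0.358069i, Y(Ω₂)=+0.327799-0.260670i
  term(m=-1) = +0.036302-0.137456i   from Y*(Ω₁)=+0.235948-0.349281i, Y(Ω₂)=+0.318437-0.111179i
  term(m=+0) = +0.014126+0.000000i   from Y*(Ω₁)=-0.072138-0.000000i, Y(Ω₂)=-0.195816+0.000000i
  term(m=+1) = +0.036302+0.137456i   from Y*(Ω₁)=-0.235948-0.349281i, Y(Ω₂)=-0.318437-0.111179i
  term(m=+2) = -0.140569+0.079815i   from Y*(Ω₁)=-0.144087+0.358069i, Y(Ω₂)=+0.327799+0.260670i
  term(m=+3) = -0.024987-0.025532i   from Y*(Ω₁)=+0.161968-0.034783i, Y(Ω₂)=-0.115112-0.182358i
  term(m=+4) = +0.001098-0.001840i   from Y*(Ω₁)=-0.027084-0.026009i, Y(Ω₂)=+0.012854+0.055608i
Σ over m = -0.242187-0.000000i; ×(4π/9) → -0.338157-0.000000i. Real part: -0.338157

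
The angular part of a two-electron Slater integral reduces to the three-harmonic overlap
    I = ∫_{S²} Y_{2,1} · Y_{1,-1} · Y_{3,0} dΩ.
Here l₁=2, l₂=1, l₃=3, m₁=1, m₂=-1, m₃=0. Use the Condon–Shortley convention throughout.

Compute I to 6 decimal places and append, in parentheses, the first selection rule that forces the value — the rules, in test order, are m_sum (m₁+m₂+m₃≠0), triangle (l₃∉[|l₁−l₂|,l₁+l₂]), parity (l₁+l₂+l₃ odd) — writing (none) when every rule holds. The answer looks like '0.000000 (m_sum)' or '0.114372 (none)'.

0.143048 (none)

Checks pass: Σm=0; 6 even; l₃=3∈[1,3].
(2·2+1)(2·1+1)(2·3+1) = 105
Δ: 0! 4! 2! / 7! → 1/105
sum: t=0:+1/4 = 1/4
3j²(2 1 3; 0 0 0) = Δ·Π!·Σ² = 3/35  (sign -1)
sum: t=0:+1/12 = 1/12
3j²(2 1 3; 1 -1 0) = Δ·Π!·Σ² = 1/35  (sign -1)
combine: 4πI² = 105·3/35·1/35 = 9/35
take √, sign +1: I = 0.14304817
No selection rule forces the value: the integral is nonzero (none).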